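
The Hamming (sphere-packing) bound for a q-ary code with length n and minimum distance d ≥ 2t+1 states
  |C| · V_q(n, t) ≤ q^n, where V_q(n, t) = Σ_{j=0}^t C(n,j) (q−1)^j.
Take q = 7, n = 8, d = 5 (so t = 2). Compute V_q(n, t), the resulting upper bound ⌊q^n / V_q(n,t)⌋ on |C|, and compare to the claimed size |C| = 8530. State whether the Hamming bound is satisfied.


V_q(n, t) = 1057, q^n = 5764801, Hamming bound = 5453, |C| = 8530 > bound (violated).

Step 1: Compute V_q(n, t) = Σ_{j=0}^2 C(n, j) (q−1)^j.
  j = 0: C(8,0)·(6)^0 = 1·1 = 1.
  j = 1: C(8,1)·(6)^1 = 8·6 = 48.
  j = 2: C(8,2)·(6)^2 = 28·36 = 1008.
  V_q(n, t) = 1 + 48 + 1008 = 1057.
Step 2: q^n = 7^8 = 5764801.
Step 3: Hamming bound ⌊q^n / V_q(n,t)⌋ = ⌊5764801/1057⌋ = 5453.
Step 4: Compare |C| = 8530 to 5453: violated.
The claimed |C| lies above the Hamming bound, so no 7-ary code of length 8 with d ≥ 5 can have 8530 codewords.


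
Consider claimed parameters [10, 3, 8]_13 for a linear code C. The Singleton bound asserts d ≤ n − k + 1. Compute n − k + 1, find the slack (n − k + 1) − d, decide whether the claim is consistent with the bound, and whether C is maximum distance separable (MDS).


Singleton RHS = n − k + 1 = 8, slack = 0, bound satisfied, MDS.

Singleton bound: d ≤ n − k + 1.
Here n = 10, k = 3, so n − k + 1 = 8.
Given d = 8, check d ≤ 8: YES.
Slack = (n − k + 1) − d = 0.
The code is MDS (slack = 0).
Description: the claimed parameters are [10, 3, 8]_13; such a code would be MDS (meets Singleton bound).


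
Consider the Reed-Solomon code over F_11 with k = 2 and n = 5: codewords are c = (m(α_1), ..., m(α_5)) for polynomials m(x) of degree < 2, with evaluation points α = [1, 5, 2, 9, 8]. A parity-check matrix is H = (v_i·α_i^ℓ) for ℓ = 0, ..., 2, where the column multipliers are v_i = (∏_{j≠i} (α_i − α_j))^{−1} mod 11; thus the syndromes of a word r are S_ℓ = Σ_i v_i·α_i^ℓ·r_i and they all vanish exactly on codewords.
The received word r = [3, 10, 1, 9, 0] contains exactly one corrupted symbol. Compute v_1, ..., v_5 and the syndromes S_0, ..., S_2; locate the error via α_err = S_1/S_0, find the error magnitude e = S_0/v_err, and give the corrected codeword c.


S = (4, 9, 1), error at position 2, error magnitude e = 4, c = [3, 6, 1, 9, 0].

Step 1: column multipliers v_i = (∏_{j≠i}(α_i − α_j))^{−1} mod 11.
  i = 1 (α = 1): (1−5)(1−2)(1−9)(1−8) = (−4)·(−1)·(−8)·(−7) = 224 ≡ 4, so v_1 = 4^{−1} = 3 (mod 11).
  i = 2 (α = 5): (5−1)(5−2)(5−9)(5−8) = 4·3·(−4)·(−3) = 144 ≡ 1, so v_2 = 1^{−1} = 1 (mod 11).
  i = 3 (α = 2): (2−1)(2−5)(2−9)(2−8) = 1·(−3)·(−7)·(−6) = −126 ≡ 6, so v_3 = 6^{−1} = 2 (mod 11).
  i = 4 (α = 9): (9−1)(9−5)(9−2)(9−8) = 8·4·7·1 = 224 ≡ 4, so v_4 = 4^{−1} = 3 (mod 11).
  i = 5 (α = 8): (8−1)(8−5)(8−2)(8−9) = 7·3·6·(−1) = −126 ≡ 6, so v_5 = 6^{−1} = 2 (mod 11).
  v = [3, 1, 2, 3, 2].
Step 2: syndromes of r = [3, 10, 1, 9, 0] (all sums mod 11).
  S_0 = Σ v_i r_i = 3·3 + 1·10 + 2·1 + 3·9 + 2·0 = 48 ≡ 4.
  S_1 = Σ v_i α_i r_i = 3·1·3 + 1·5·10 + 2·2·1 + 3·9·9 + 2·8·0 = 306 ≡ 9.
  α_i^2 mod 11 = [1, 3, 4, 4, 9].
  S_2 = Σ v_i α_i^2 r_i = 3·1·3 + 1·3·10 + 2·4·1 + 3·4·9 + 2·9·0 = 155 ≡ 1.
  S = (4, 9, 1) ≠ 0, so r is not a codeword (an error is present).
Step 3: locate the error. For a single error e at position i, S_ℓ = v_i·e·α_i^ℓ, so α_err = S_1/S_0.
  S_0^{−1} = 4^{−1} = 3 (mod 11), so α_err = 9·3 = 27 ≡ 5 = α_2. Error position i = 2.
  Consistency check: S_2/S_1 = 1·5 = 5 ≡ 5 = α_err ✓ (single-error assumption holds).
Step 4: error magnitude e = S_0/v_2 = S_0·∏_{j≠2}(α_2 − α_j) = 4·1 = 4 ≡ 4 (mod 11).
Step 5: correct position 2: c_2 = r_2 − e = 10 − 4 ≡ 6 (mod 11). Hence c = [3, 6, 1, 9, 0].
  Check: interpolating c through the α_i gives m(x) = 5 + 9·x (degree < 2) with m(α_i) = c_i for every i, so c is indeed a codeword.


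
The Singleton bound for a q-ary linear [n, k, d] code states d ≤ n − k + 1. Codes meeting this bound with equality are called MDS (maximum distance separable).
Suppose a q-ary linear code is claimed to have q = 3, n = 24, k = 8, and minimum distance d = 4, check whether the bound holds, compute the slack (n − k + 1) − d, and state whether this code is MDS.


Singleton RHS = n − k + 1 = 17, slack = 13, bound satisfied, not MDS.

Singleton bound: d ≤ n − k + 1.
Here n = 24, k = 8, so n − k + 1 = 17.
Given d = 4, check d ≤ 17: YES.
Slack = (n − k + 1) − d = 13.
The code is NOT MDS (slack = 13 > 0).
Description: the claimed parameters are [24, 8, 4]_3; such a code would be non-MDS.


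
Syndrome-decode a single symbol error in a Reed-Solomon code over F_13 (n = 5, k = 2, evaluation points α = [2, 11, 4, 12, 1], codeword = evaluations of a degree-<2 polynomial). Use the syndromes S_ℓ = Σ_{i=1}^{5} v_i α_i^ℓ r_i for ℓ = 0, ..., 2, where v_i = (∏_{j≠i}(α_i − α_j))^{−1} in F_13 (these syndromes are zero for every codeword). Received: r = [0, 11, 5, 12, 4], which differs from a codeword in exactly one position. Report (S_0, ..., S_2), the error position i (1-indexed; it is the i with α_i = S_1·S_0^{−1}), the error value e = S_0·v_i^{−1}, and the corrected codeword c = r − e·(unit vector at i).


S = (3, 7, 12), error at position 2, error magnitude e = 8, c = [0, 3, 5, 12, 4].

Step 1: column multipliers v_i = (∏_{j≠i}(α_i − α_j))^{−1} mod 13.
  i = 1 (α = 2): (2−11)(2−4)(2−12)(2−1) = (−9)·(−2)·(−10)·1 = −180 ≡ 2, so v_1 = 2^{−1} = 7 (mod 13).
  i = 2 (α = 11): (11−2)(11−4)(11−12)(11−1) = 9·7·(−1)·10 = −630 ≡ 7, so v_2 = 7^{−1} = 2 (mod 13).
  i = 3 (α = 4): (4−2)(4−11)(4−12)(4−1) = 2·(−7)·(−8)·3 = 336 ≡ 11, so v_3 = 11^{−1} = 6 (mod 13).
  i = 4 (α = 12): (12−2)(12−11)(12−4)(12−1) = 10·1·8·11 = 880 ≡ 9, so v_4 = 9^{−1} = 3 (mod 13).
  i = 5 (α = 1): (1−2)(1−11)(1−4)(1−12) = (−1)·(−10)·(−3)·(−11) = 330 ≡ 5, so v_5 = 5^{−1} = 8 (mod 13).
  v = [7, 2, 6, 3, 8].
Step 2: syndromes of r = [0, 11, 5, 12, 4] (all sums mod 13).
  S_0 = Σ v_i r_i = 7·0 + 2·11 + 6·5 + 3·12 + 8·4 = 120 ≡ 3.
  S_1 = Σ v_i α_i r_i = 7·2·0 + 2·11·11 + 6·4·5 + 3·12·12 + 8·1·4 = 826 ≡ 7.
  α_i^2 mod 13 = [4, 4, 3, 1, 1].
  S_2 = Σ v_i α_i^2 r_i = 7·4·0 + 2·4·11 + 6·3·5 + 3·1·12 + 8·1·4 = 246 ≡ 12.
  S = (3, 7, 12) ≠ 0, so r is not a codeword (an error is present).
Step 3: locate the error. For a single error e at position i, S_ℓ = v_i·e·α_i^ℓ, so α_err = S_1/S_0.
  S_0^{−1} = 3^{−1} = 9 (mod 13), so α_err = 7·9 = 63 ≡ 11 = α_2. Error position i = 2.
  Consistency check: S_2/S_1 = 12·2 = 24 ≡ 11 = α_err ✓ (single-error assumption holds).
Step 4: error magnitude e = S_0/v_2 = S_0·∏_{j≠2}(α_2 − α_j) = 3·7 = 21 ≡ 8 (mod 13).
Step 5: correct position 2: c_2 = r_2 − e = 11 − 8 ≡ 3 (mod 13). Hence c = [0, 3, 5, 12, 4].
  Check: interpolating c through the α_i gives m(x) = 8 + 9·x (degree < 2) with m(α_i) = c_i for every i, so c is indeed a codeword.


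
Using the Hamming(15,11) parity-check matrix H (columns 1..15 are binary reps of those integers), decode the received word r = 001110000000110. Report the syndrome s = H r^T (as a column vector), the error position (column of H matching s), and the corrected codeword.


s = (0, 0, 0, 1)^T, error position = 1, corrected codeword c = 101110000000110

Compute s = H r^T mod 2 one row at a time:
  s_1 = 0 + 0 + 0 + 0 + 0 + 1 + 1 + 0 = 2 ≡ 0 (mod 2).
  s_2 = 1 + 1 + 0 + 0 + 0 + 1 + 1 + 0 = 4 ≡ 0 (mod 2).
  s_3 = 0 + 1 + 0 + 0 + 0 + 0 + 1 + 0 = 2 ≡ 0 (mod 2).
  s_4 = 0 + 1 + 1 + 0 + 0 + 0 + 1 + 0 = 3 ≡ 1 (mod 2).
s = (0, 0, 0, 1)^T — this equals column 1 of H (binary 0001), so error is at position 1.
Correct: flip bit 1 of r = 001110000000110 to get c = 101110000000110.


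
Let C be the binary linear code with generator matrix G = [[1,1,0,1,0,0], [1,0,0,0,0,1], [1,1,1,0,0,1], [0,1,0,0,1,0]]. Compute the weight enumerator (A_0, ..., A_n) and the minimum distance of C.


Weight distribution: A_0 = 1, A_2 = 4, A_3 = 6, A_4 = 3, A_5 = 2. Minimum distance d = 2.

Enumerate all 2^4 = 16 messages m ∈ F_2^4.
For each, compute codeword c = mG in F_2^6, then tally its weight.
  m = 0000 → c = 000000, weight = 0.
  m = 1000 → c = 110100, weight = 3.
  m = 0100 → c = 100001, weight = 2.
  m = 1100 → c = 010101, weight = 3.
  m = 0010 → c = 111001, weight = 4.
  m = 1010 → c = 001101, weight = 3.
  m = 0110 → c = 011000, weight = 2.
  m = 1110 → c = 101100, weight = 3.
  m = 0001 → c = 010010, weight = 2.
  m = 1001 → c = 100110, weight = 3.
  m = 0101 → c = 110011, weight = 4.
  m = 1101 → c = 000111, weight = 3.
  m = 0011 → c = 101011, weight = 4.
  m = 1011 → c = 011111, weight = 5.
  m = 0111 → c = 001010, weight = 2.
  m = 1111 → c = 111110, weight = 5.
Tally weights:
  weight 0: 1 codewords.
  weight 2: 4 codewords.
  weight 3: 6 codewords.
  weight 4: 3 codewords.
  weight 5: 2 codewords.
Minimum distance d = smallest w > 0 with A_w > 0 = 2.
Sanity: Σ A_w = 16 = 2^4 = 16 ✓.


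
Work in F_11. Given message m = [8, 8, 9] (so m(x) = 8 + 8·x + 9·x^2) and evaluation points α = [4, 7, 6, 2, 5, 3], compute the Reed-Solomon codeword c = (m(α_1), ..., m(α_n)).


c = [8, 10, 6, 5, 9, 3]

Message polynomial: m(x) = 8 + 8·x + 9·x^2 (mod 11).
For each evaluation point α_i, compute m(α_i) mod 11:
  α_1 = 4: Horner steps 9 → 0 → 8, so m(4) = 8.
  α_2 = 7: Horner steps 9 → 5 → 10, so m(7) = 10.
  α_3 = 6: Horner steps 9 → 7 → 6, so m(6) = 6.
  α_4 = 2: Horner steps 9 → 4 → 5, so m(2) = 5.
  α_5 = 5: Horner steps 9 → 9 → 9, so m(5) = 9.
  α_6 = 3: Horner steps 9 → 2 → 3, so m(3) = 3.
Codeword c = [8, 10, 6, 5, 9, 3] ∈ F_11^6.


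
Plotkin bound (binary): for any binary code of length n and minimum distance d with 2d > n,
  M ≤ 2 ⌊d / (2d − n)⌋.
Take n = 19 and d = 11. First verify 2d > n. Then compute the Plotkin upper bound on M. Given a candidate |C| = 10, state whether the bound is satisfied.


Plotkin bound M ≤ 6; given |C| = 10 > bound (violated).

Check applicability: 2d = 22, n = 19.
2d − n = 3 > 0, so Plotkin applies.
Compute d/(2d−n) = 11/3 ≈ 3.6667.
⌊d/(2d−n)⌋ = 3.
Plotkin bound: M ≤ 2·3 = 6.
Given |C| = 10, check: VIOLATED.
This |C| is above the Plotkin bound, so no binary code with n = 19, d = 11 and 10 codewords exists.


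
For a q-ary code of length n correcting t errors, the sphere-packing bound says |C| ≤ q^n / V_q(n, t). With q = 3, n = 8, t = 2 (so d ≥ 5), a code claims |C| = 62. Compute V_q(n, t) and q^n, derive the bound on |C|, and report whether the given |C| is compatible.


V_q(n, t) = 129, q^n = 6561, Hamming bound = 50, |C| = 62 > bound (violated).

Step 1: Compute V_q(n, t) = Σ_{j=0}^2 C(n, j) (q−1)^j.
  j = 0: C(8,0)·(2)^0 = 1·1 = 1.
  j = 1: C(8,1)·(2)^1 = 8·2 = 16.
  j = 2: C(8,2)·(2)^2 = 28·4 = 112.
  V_q(n, t) = 1 + 16 + 112 = 129.
Step 2: q^n = 3^8 = 6561.
Step 3: Hamming bound ⌊q^n / V_q(n,t)⌋ = ⌊6561/129⌋ = 50.
Step 4: Compare |C| = 62 to 50: violated.
The claimed |C| lies above the Hamming bound, so no 3-ary code of length 8 with d ≥ 5 can have 62 codewords.


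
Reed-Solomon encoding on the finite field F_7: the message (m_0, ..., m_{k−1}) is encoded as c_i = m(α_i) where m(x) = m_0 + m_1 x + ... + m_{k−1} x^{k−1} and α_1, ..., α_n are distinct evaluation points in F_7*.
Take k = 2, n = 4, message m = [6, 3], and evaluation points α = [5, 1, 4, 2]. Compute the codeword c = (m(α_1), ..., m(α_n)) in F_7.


c = [0, 2, 4, 5]

Message polynomial: m(x) = 6 + 3·x (mod 7).
For each evaluation point α_i, compute m(α_i) mod 7:
  α_1 = 5: Horner steps 3 → 0, so m(5) = 0.
  α_2 = 1: Horner steps 3 → 2, so m(1) = 2.
  α_3 = 4: Horner steps 3 → 4, so m(4) = 4.
  α_4 = 2: Horner steps 3 → 5, so m(2) = 5.
Codeword c = [0, 2, 4, 5] ∈ F_7^4.


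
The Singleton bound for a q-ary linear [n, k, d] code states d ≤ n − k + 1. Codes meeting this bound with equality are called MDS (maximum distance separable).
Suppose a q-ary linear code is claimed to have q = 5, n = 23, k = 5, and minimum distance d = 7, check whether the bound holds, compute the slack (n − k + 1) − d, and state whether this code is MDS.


Singleton RHS = n − k + 1 = 19, slack = 12, bound satisfied, not MDS.

Singleton bound: d ≤ n − k + 1.
Here n = 23, k = 5, so n − k + 1 = 19.
Given d = 7, check d ≤ 19: YES.
Slack = (n − k + 1) − d = 12.
The code is NOT MDS (slack = 12 > 0).
Description: the claimed parameters are [23, 5, 7]_5; such a code would be non-MDS.


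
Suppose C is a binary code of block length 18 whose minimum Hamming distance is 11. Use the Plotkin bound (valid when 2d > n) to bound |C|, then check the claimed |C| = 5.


Plotkin bound M ≤ 4; given |C| = 5 > bound (violated).

Check applicability: 2d = 22, n = 18.
2d − n = 4 > 0, so Plotkin applies.
Compute d/(2d−n) = 11/4 ≈ 2.7500.
⌊d/(2d−n)⌋ = 2.
Plotkin bound: M ≤ 2·2 = 4.
Given |C| = 5, check: VIOLATED.
This |C| is above the Plotkin bound, so no binary code with n = 18, d = 11 and 5 codewords exists.


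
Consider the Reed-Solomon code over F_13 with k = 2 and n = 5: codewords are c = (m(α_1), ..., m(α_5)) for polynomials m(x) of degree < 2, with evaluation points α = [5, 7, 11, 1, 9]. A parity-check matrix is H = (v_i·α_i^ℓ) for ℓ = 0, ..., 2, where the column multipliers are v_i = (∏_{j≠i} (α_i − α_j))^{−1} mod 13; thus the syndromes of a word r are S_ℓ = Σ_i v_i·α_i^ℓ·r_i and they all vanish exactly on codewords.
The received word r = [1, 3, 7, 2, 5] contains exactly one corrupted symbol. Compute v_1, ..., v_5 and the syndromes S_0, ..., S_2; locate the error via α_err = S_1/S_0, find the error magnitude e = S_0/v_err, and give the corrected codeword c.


S = (2, 2, 2), error at position 4, error magnitude e = 5, c = [1, 3, 7, 10, 5].

Step 1: column multipliers v_i = (∏_{j≠i}(α_i − α_j))^{−1} mod 13.
  i = 1 (α = 5): (5−7)(5−11)(5−1)(5−9) = (−2)·(−6)·4·(−4) = −192 ≡ 3, so v_1 = 3^{−1} = 9 (mod 13).
  i = 2 (α = 7): (7−5)(7−11)(7−1)(7−9) = 2·(−4)·6·(−2) = 96 ≡ 5, so v_2 = 5^{−1} = 8 (mod 13).
  i = 3 (α = 11): (11−5)(11−7)(11−1)(11−9) = 6·4·10·2 = 480 ≡ 12, so v_3 = 12^{−1} = 12 (mod 13).
  i = 4 (α = 1): (1−5)(1−7)(1−11)(1−9) = (−4)·(−6)·(−10)·(−8) = 1920 ≡ 9, so v_4 = 9^{−1} = 3 (mod 13).
  i = 5 (α = 9): (9−5)(9−7)(9−11)(9−1) = 4·2·(−2)·8 = −128 ≡ 2, so v_5 = 2^{−1} = 7 (mod 13).
  v = [9, 8, 12, 3, 7].
Step 2: syndromes of r = [1, 3, 7, 2, 5] (all sums mod 13).
  S_0 = Σ v_i r_i = 9·1 + 8·3 + 12·7 + 3·2 + 7·5 = 158 ≡ 2.
  S_1 = Σ v_i α_i r_i = 9·5·1 + 8·7·3 + 12·11·7 + 3·1·2 + 7·9·5 = 1458 ≡ 2.
  α_i^2 mod 13 = [12, 10, 4, 1, 3].
  S_2 = Σ v_i α_i^2 r_i = 9·12·1 + 8·10·3 + 12·4·7 + 3·1·2 + 7·3·5 = 795 ≡ 2.
  S = (2, 2, 2) ≠ 0, so r is not a codeword (an error is present).
Step 3: locate the error. For a single error e at position i, S_ℓ = v_i·e·α_i^ℓ, so α_err = S_1/S_0.
  S_0^{−1} = 2^{−1} = 7 (mod 13), so α_err = 2·7 = 14 ≡ 1 = α_4. Error position i = 4.
  Consistency check: S_2/S_1 = 2·7 = 14 ≡ 1 = α_err ✓ (single-error assumption holds).
Step 4: error magnitude e = S_0/v_4 = S_0·∏_{j≠4}(α_4 − α_j) = 2·9 = 18 ≡ 5 (mod 13).
Step 5: correct position 4: c_4 = r_4 − e = 2 − 5 ≡ 10 (mod 13). Hence c = [1, 3, 7, 10, 5].
  Check: interpolating c through the α_i gives m(x) = 9 + 1·x (degree < 2) with m(α_i) = c_i for every i, so c is indeed a codeword.


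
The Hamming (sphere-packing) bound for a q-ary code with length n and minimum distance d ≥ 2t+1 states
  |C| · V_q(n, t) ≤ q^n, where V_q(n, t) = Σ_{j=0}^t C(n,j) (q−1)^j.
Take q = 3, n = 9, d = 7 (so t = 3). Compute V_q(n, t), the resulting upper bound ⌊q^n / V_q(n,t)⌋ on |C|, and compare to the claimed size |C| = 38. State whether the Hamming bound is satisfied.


V_q(n, t) = 835, q^n = 19683, Hamming bound = 23, |C| = 38 > bound (violated).

Step 1: Compute V_q(n, t) = Σ_{j=0}^3 C(n, j) (q−1)^j.
  j = 0: C(9,0)·(2)^0 = 1·1 = 1.
  j = 1: C(9,1)·(2)^1 = 9·2 = 18.
  j = 2: C(9,2)·(2)^2 = 36·4 = 144.
  j = 3: C(9,3)·(2)^3 = 84·8 = 672.
  V_q(n, t) = 1 + 18 + 144 + 672 = 835.
Step 2: q^n = 3^9 = 19683.
Step 3: Hamming bound ⌊q^n / V_q(n,t)⌋ = ⌊19683/835⌋ = 23.
Step 4: Compare |C| = 38 to 23: violated.
The claimed |C| lies above the Hamming bound, so no 3-ary code of length 9 with d ≥ 7 can have 38 codewords.


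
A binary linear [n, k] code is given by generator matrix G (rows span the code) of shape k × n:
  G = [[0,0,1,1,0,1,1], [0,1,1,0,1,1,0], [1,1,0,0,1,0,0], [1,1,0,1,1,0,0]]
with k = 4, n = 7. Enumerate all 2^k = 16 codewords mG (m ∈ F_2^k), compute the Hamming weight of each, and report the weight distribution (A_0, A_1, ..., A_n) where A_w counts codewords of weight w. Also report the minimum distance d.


Weight distribution: A_0 = 1, A_1 = 1, A_2 = 1, A_3 = 5, A_4 = 5, A_5 = 1, A_6 = 1, A_7 = 1. Minimum distance d = 1.

Enumerate all 2^4 = 16 messages m ∈ F_2^4.
For each, compute codeword c = mG in F_2^7, then tally its weight.
  m = 0000 → c = 0000000, weight = 0.
  m = 1000 → c = 0011011, weight = 4.
  m = 0100 → c = 0110110, weight = 4.
  m = 1100 → c = 0101101, weight = 4.
  m = 0010 → c = 1100100, weight = 3.
  m = 1010 → c = 1111111, weight = 7.
  m = 0110 → c = 1010010, weight = 3.
  m = 1110 → c = 1001001, weight = 3.
  m = 0001 → c = 1101100, weight = 4.
  m = 1001 → c = 1110111, weight = 6.
  m = 0101 → c = 1011010, weight = 4.
  m = 1101 → c = 1000001, weight = 2.
  m = 0011 → c = 0001000, weight = 1.
  m = 1011 → c = 0010011, weight = 3.
  m = 0111 → c = 0111110, weight = 5.
  m = 1111 → c = 0100101, weight = 3.
Tally weights:
  weight 0: 1 codewords.
  weight 1: 1 codewords.
  weight 2: 1 codewords.
  weight 3: 5 codewords.
  weight 4: 5 codewords.
  weight 5: 1 codewords.
  weight 6: 1 codewords.
  weight 7: 1 codewords.
Minimum distance d = smallest w > 0 with A_w > 0 = 1.
Sanity: Σ A_w = 16 = 2^4 = 16 ✓.


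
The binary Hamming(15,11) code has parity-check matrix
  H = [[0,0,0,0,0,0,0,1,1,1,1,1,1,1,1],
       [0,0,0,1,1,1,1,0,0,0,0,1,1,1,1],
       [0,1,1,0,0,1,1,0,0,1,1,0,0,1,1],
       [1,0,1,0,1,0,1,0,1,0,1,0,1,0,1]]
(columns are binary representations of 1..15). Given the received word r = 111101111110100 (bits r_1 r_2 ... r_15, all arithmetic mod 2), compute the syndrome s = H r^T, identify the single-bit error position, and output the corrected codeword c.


s = (1, 0, 0, 0)^T, error position = 8, corrected codeword c = 111101101110100

Compute s = H r^T mod 2 one row at a time:
  s_1 = 1 + 1 + 1 + 1 + 0 + 1 + 0 + 0 = 5 ≡ 1 (mod 2).
  s_2 = 1 + 0 + 1 + 1 + 0 + 1 + 0 + 0 = 4 ≡ 0 (mod 2).
  s_3 = 1 + 1 + 1 + 1 + 1 + 1 + 0 + 0 = 6 ≡ 0 (mod 2).
  s_4 = 1 + 1 + 0 + 1 + 1 + 1 + 1 + 0 = 6 ≡ 0 (mod 2).
s = (1, 0, 0, 0)^T — this equals column 8 of H (binary 1000), so error is at position 8.
Correct: flip bit 8 of r = 111101111110100 to get c = 111101101110100.


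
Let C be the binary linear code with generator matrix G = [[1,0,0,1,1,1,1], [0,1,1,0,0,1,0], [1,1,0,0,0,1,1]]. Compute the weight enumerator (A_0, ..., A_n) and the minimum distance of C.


Weight distribution: A_0 = 1, A_3 = 3, A_4 = 2, A_5 = 1, A_6 = 1. Minimum distance d = 3.

Enumerate all 2^3 = 8 messages m ∈ F_2^3.
For each, compute codeword c = mG in F_2^7, then tally its weight.
  m = 000 → c = 0000000, weight = 0.
  m = 100 → c = 1001111, weight = 5.
  m = 010 → c = 0110010, weight = 3.
  m = 110 → c = 1111101, weight = 6.
  m = 001 → c = 1100011, weight = 4.
  m = 101 → c = 0101100, weight = 3.
  m = 011 → c = 1010001, weight = 3.
  m = 111 → c = 0011110, weight = 4.
Tally weights:
  weight 0: 1 codewords.
  weight 3: 3 codewords.
  weight 4: 2 codewords.
  weight 5: 1 codewords.
  weight 6: 1 codewords.
Minimum distance d = smallest w > 0 with A_w > 0 = 3.
Sanity: Σ A_w = 8 = 2^3 = 8 ✓.


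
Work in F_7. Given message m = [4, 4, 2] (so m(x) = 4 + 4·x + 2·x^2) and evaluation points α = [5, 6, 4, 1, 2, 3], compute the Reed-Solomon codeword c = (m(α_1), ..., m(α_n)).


c = [4, 2, 3, 3, 6, 6]

Message polynomial: m(x) = 4 + 4·x + 2·x^2 (mod 7).
For each evaluation point α_i, compute m(α_i) mod 7:
  α_1 = 5: Horner steps 2 → 0 → 4, so m(5) = 4.
  α_2 = 6: Horner steps 2 → 2 → 2, so m(6) = 2.
  α_3 = 4: Horner steps 2 → 5 → 3, so m(4) = 3.
  α_4 = 1: Horner steps 2 → 6 → 3, so m(1) = 3.
  α_5 = 2: Horner steps 2 → 1 → 6, so m(2) = 6.
  α_6 = 3: Horner steps 2 → 3 → 6, so m(3) = 6.
Codeword c = [4, 2, 3, 3, 6, 6] ∈ F_7^6.


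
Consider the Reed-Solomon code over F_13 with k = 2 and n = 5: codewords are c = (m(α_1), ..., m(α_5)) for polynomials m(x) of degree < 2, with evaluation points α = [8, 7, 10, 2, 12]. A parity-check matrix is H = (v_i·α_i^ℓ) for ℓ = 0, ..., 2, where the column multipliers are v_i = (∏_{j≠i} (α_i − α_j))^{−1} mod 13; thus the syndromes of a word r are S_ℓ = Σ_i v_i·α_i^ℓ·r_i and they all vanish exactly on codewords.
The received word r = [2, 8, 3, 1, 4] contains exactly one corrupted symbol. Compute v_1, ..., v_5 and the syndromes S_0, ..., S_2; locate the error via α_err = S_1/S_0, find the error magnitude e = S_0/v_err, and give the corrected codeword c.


S = (10, 7, 1), error at position 4, error magnitude e = 2, c = [2, 8, 3, 12, 4].

Step 1: column multipliers v_i = (∏_{j≠i}(α_i − α_j))^{−1} mod 13.
  i = 1 (α = 8): (8−7)(8−10)(8−2)(8−12) = 1·(−2)·6·(−4) = 48 ≡ 9, so v_1 = 9^{−1} = 3 (mod 13).
  i = 2 (α = 7): (7−8)(7−10)(7−2)(7−12) = (−1)·(−3)·5·(−5) = −75 ≡ 3, so v_2 = 3^{−1} = 9 (mod 13).
  i = 3 (α = 10): (10−8)(10−7)(10−2)(10−12) = 2·3·8·(−2) = −96 ≡ 8, so v_3 = 8^{−1} = 5 (mod 13).
  i = 4 (α = 2): (2−8)(2−7)(2−10)(2−12) = (−6)·(−5)·(−8)·(−10) = 2400 ≡ 8, so v_4 = 8^{−1} = 5 (mod 13).
  i = 5 (α = 12): (12−8)(12−7)(12−10)(12−2) = 4·5·2·10 = 400 ≡ 10, so v_5 = 10^{−1} = 4 (mod 13).
  v = [3, 9, 5, 5, 4].
Step 2: syndromes of r = [2, 8, 3, 1, 4] (all sums mod 13).
  S_0 = Σ v_i r_i = 3·2 + 9·8 + 5·3 + 5·1 + 4·4 = 114 ≡ 10.
  S_1 = Σ v_i α_i r_i = 3·8·2 + 9·7·8 + 5·10·3 + 5·2·1 + 4·12·4 = 904 ≡ 7.
  α_i^2 mod 13 = [12, 10, 9, 4, 1].
  S_2 = Σ v_i α_i^2 r_i = 3·12·2 + 9·10·8 + 5·9·3 + 5·4·1 + 4·1·4 = 963 ≡ 1.
  S = (10, 7, 1) ≠ 0, so r is not a codeword (an error is present).
Step 3: locate the error. For a single error e at position i, S_ℓ = v_i·e·α_i^ℓ, so α_err = S_1/S_0.
  S_0^{−1} = 10^{−1} = 4 (mod 13), so α_err = 7·4 = 28 ≡ 2 = α_4. Error position i = 4.
  Consistency check: S_2/S_1 = 1·2 = 2 ≡ 2 = α_err ✓ (single-error assumption holds).
Step 4: error magnitude e = S_0/v_4 = S_0·∏_{j≠4}(α_4 − α_j) = 10·8 = 80 ≡ 2 (mod 13).
Step 5: correct position 4: c_4 = r_4 − e = 1 − 2 ≡ 12 (mod 13). Hence c = [2, 8, 3, 12, 4].
  Check: interpolating c through the α_i gives m(x) = 11 + 7·x (degree < 2) with m(α_i) = c_i for every i, so c is indeed a codeword.


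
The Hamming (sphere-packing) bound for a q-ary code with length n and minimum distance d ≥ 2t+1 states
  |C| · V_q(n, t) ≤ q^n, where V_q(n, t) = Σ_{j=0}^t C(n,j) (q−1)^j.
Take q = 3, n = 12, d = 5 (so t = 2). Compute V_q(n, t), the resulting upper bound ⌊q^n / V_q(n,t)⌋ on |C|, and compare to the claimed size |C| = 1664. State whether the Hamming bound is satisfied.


V_q(n, t) = 289, q^n = 531441, Hamming bound = 1838, |C| = 1664 ≤ bound (satisfied).

Step 1: Compute V_q(n, t) = Σ_{j=0}^2 C(n, j) (q−1)^j.
  j = 0: C(12,0)·(2)^0 = 1·1 = 1.
  j = 1: C(12,1)·(2)^1 = 12·2 = 24.
  j = 2: C(12,2)·(2)^2 = 66·4 = 264.
  V_q(n, t) = 1 + 24 + 264 = 289.
Step 2: q^n = 3^12 = 531441.
Step 3: Hamming bound ⌊q^n / V_q(n,t)⌋ = ⌊531441/289⌋ = 1838.
Step 4: Compare |C| = 1664 to 1838: satisfied.
The claimed |C| lies below the Hamming bound.


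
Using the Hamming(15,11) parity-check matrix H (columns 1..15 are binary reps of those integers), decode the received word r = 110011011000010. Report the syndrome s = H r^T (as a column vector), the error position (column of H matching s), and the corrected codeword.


s = (1, 1, 1, 1)^T, error position = 15, corrected codeword c = 110011011000011

Compute s = H r^T mod 2 one row at a time:
  s_1 = 1 + 1 + 0 + 0 + 0 + 0 + 1 + 0 = 3 ≡ 1 (mod 2).
  s_2 = 0 + 1 + 1 + 0 + 0 + 0 + 1 + 0 = 3 ≡ 1 (mod 2).
  s_3 = 1 + 0 + 1 + 0 + 0 + 0 + 1 + 0 = 3 ≡ 1 (mod 2).
  s_4 = 1 + 0 + 1 + 0 + 1 + 0 + 0 + 0 = 3 ≡ 1 (mod 2).
s = (1, 1, 1, 1)^T — this equals column 15 of H (binary 1111), so error is at position 15.
Correct: flip bit 15 of r = 110011011000010 to get c = 110011011000011.


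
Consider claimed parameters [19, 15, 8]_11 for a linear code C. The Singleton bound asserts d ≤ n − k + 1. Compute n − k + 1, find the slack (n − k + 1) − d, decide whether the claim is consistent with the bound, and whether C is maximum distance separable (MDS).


Singleton RHS = n − k + 1 = 5, slack = -3, bound violated (no such code; not MDS).

Singleton bound: d ≤ n − k + 1.
Here n = 19, k = 15, so n − k + 1 = 5.
Given d = 8, check d ≤ 5: NO.
Slack = (n − k + 1) − d = -3.
The slack is negative: d = 8 exceeds n − k + 1 = 5 by 3, so the Singleton bound is violated and no linear [19, 15, 8]_11 code can exist. In particular it is not MDS (MDS requires d = n − k + 1 exactly).
Description: the claimed parameters are [19, 15, 8]_11; such a code would be impossible (violates the Singleton bound).


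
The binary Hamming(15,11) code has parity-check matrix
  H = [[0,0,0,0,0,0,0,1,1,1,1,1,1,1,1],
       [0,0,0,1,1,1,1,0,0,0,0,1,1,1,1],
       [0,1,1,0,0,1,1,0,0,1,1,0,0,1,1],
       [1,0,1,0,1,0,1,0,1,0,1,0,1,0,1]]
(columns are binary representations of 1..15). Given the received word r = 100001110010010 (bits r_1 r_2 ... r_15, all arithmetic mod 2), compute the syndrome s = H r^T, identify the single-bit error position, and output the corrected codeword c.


s = (1, 1, 0, 1)^T, error position = 13, corrected codeword c = 100001110010110

Compute s = H r^T mod 2 one row at a time:
  s_1 = 1 + 0 + 0 + 1 + 0 + 0 + 1 + 0 = 3 ≡ 1 (mod 2).
  s_2 = 0 + 0 + 1 + 1 + 0 + 0 + 1 + 0 = 3 ≡ 1 (mod 2).
  s_3 = 0 + 0 + 1 + 1 + 0 + 1 + 1 + 0 = 4 ≡ 0 (mod 2).
  s_4 = 1 + 0 + 0 + 1 + 0 + 1 + 0 + 0 = 3 ≡ 1 (mod 2).
s = (1, 1, 0, 1)^T — this equals column 13 of H (binary 1101), so error is at position 13.
Correct: flip bit 13 of r = 100001110010010 to get c = 100001110010110.


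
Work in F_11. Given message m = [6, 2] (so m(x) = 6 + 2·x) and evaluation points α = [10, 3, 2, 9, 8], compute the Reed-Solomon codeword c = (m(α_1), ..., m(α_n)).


c = [4, 1, 10, 2, 0]

Message polynomial: m(x) = 6 + 2·x (mod 11).
For each evaluation point α_i, compute m(α_i) mod 11:
  α_1 = 10: Horner steps 2 → 4, so m(10) = 4.
  α_2 = 3: Horner steps 2 → 1, so m(3) = 1.
  α_3 = 2: Horner steps 2 → 10, so m(2) = 10.
  α_4 = 9: Horner steps 2 → 2, so m(9) = 2.
  α_5 = 8: Horner steps 2 → 0, so m(8) = 0.
Codeword c = [4, 1, 10, 2, 0] ∈ F_11^5.


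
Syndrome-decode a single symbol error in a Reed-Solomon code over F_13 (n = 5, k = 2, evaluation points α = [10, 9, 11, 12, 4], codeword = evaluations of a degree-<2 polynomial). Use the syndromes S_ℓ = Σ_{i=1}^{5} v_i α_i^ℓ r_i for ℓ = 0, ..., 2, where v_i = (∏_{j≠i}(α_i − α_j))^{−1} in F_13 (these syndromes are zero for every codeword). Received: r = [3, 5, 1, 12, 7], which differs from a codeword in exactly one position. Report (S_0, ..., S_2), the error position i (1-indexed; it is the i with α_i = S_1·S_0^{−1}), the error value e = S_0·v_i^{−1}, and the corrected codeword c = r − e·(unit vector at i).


S = (6, 11, 5), error at position 5, error magnitude e = 5, c = [3, 5, 1, 12, 2].

Step 1: column multipliers v_i = (∏_{j≠i}(α_i − α_j))^{−1} mod 13.
  i = 1 (α = 10): (10−9)(10−11)(10−12)(10−4) = 1·(−1)·(−2)·6 = 12 ≡ 12, so v_1 = 12^{−1} = 12 (mod 13).
  i = 2 (α = 9): (9−10)(9−11)(9−12)(9−4) = (−1)·(−2)·(−3)·5 = −30 ≡ 9, so v_2 = 9^{−1} = 3 (mod 13).
  i = 3 (α = 11): (11−10)(11−9)(11−12)(11−4) = 1·2·(−1)·7 = −14 ≡ 12, so v_3 = 12^{−1} = 12 (mod 13).
  i = 4 (α = 12): (12−10)(12−9)(12−11)(12−4) = 2·3·1·8 = 48 ≡ 9, so v_4 = 9^{−1} = 3 (mod 13).
  i = 5 (α = 4): (4−10)(4−9)(4−11)(4−12) = (−6)·(−5)·(−7)·(−8) = 1680 ≡ 3, so v_5 = 3^{−1} = 9 (mod 13).
  v = [12, 3, 12, 3, 9].
Step 2: syndromes of r = [3, 5, 1, 12, 7] (all sums mod 13).
  S_0 = Σ v_i r_i = 12·3 + 3·5 + 12·1 + 3·12 + 9·7 = 162 ≡ 6.
  S_1 = Σ v_i α_i r_i = 12·10·3 + 3·9·5 + 12·11·1 + 3·12·12 + 9·4·7 = 1311 ≡ 11.
  α_i^2 mod 13 = [9, 3, 4, 1, 3].
  S_2 = Σ v_i α_i^2 r_i = 12·9·3 + 3·3·5 + 12·4·1 + 3·1·12 + 9·3·7 = 642 ≡ 5.
  S = (6, 11, 5) ≠ 0, so r is not a codeword (an error is present).
Step 3: locate the error. For a single error e at position i, S_ℓ = v_i·e·α_i^ℓ, so α_err = S_1/S_0.
  S_0^{−1} = 6^{−1} = 11 (mod 13), so α_err = 11·11 = 121 ≡ 4 = α_5. Error position i = 5.
  Consistency check: S_2/S_1 = 5·6 = 30 ≡ 4 = α_err ✓ (single-error assumption holds).
Step 4: error magnitude e = S_0/v_5 = S_0·∏_{j≠5}(α_5 − α_j) = 6·3 = 18 ≡ 5 (mod 13).
Step 5: correct position 5: c_5 = r_5 − e = 7 − 5 ≡ 2 (mod 13). Hence c = [3, 5, 1, 12, 2].
  Check: interpolating c through the α_i gives m(x) = 10 + 11·x (degree < 2) with m(α_i) = c_i for every i, so c is indeed a codeword.


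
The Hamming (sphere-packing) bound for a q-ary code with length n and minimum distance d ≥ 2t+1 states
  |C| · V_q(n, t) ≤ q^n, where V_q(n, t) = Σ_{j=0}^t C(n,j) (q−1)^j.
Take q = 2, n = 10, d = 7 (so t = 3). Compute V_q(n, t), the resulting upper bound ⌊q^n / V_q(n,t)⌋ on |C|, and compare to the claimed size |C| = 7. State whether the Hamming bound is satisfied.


V_q(n, t) = 176, q^n = 1024, Hamming bound = 5, |C| = 7 > bound (violated).

Step 1: Compute V_q(n, t) = Σ_{j=0}^3 C(n, j) (q−1)^j.
  j = 0: C(10,0)·(1)^0 = 1·1 = 1.
  j = 1: C(10,1)·(1)^1 = 10·1 = 10.
  j = 2: C(10,2)·(1)^2 = 45·1 = 45.
  j = 3: C(10,3)·(1)^3 = 120·1 = 120.
  V_q(n, t) = 1 + 10 + 45 + 120 = 176.
Step 2: q^n = 2^10 = 1024.
Step 3: Hamming bound ⌊q^n / V_q(n,t)⌋ = ⌊1024/176⌋ = 5.
Step 4: Compare |C| = 7 to 5: violated.
The claimed |C| lies above the Hamming bound, so no 2-ary code of length 10 with d ≥ 7 can have 7 codewords.


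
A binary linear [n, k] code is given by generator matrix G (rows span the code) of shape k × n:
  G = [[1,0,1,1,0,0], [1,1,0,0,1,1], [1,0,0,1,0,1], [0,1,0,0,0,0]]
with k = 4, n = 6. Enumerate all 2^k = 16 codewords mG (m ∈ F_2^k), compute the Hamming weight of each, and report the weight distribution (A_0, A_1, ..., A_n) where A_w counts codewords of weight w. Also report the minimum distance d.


Weight distribution: A_0 = 1, A_1 = 1, A_2 = 2, A_3 = 6, A_4 = 5, A_5 = 1. Minimum distance d = 1.

Enumerate all 2^4 = 16 messages m ∈ F_2^4.
For each, compute codeword c = mG in F_2^6, then tally its weight.
  m = 0000 → c = 000000, weight = 0.
  m = 1000 → c = 101100, weight = 3.
  m = 0100 → c = 110011, weight = 4.
  m = 1100 → c = 011111, weight = 5.
  m = 0010 → c = 100101, weight = 3.
  m = 1010 → c = 001001, weight = 2.
  m = 0110 → c = 010110, weight = 3.
  m = 1110 → c = 111010, weight = 4.
  m = 0001 → c = 010000, weight = 1.
  m = 1001 → c = 111100, weight = 4.
  m = 0101 → c = 100011, weight = 3.
  m = 1101 → c = 001111, weight = 4.
  m = 0011 → c = 110101, weight = 4.
  m = 1011 → c = 011001, weight = 3.
  m = 0111 → c = 000110, weight = 2.
  m = 1111 → c = 101010, weight = 3.
Tally weights:
  weight 0: 1 codewords.
  weight 1: 1 codewords.
  weight 2: 2 codewords.
  weight 3: 6 codewords.
  weight 4: 5 codewords.
  weight 5: 1 codewords.
Minimum distance d = smallest w > 0 with A_w > 0 = 1.
Sanity: Σ A_w = 16 = 2^4 = 16 ✓.


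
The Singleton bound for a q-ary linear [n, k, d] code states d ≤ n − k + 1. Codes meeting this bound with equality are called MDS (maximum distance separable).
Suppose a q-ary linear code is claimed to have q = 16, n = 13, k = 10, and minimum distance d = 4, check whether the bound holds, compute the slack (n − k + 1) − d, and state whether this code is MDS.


Singleton RHS = n − k + 1 = 4, slack = 0, bound satisfied, MDS.

Singleton bound: d ≤ n − k + 1.
Here n = 13, k = 10, so n − k + 1 = 4.
Given d = 4, check d ≤ 4: YES.
Slack = (n − k + 1) − d = 0.
The code is MDS (slack = 0).
Description: the claimed parameters are [13, 10, 4]_16; such a code would be MDS (meets Singleton bound).


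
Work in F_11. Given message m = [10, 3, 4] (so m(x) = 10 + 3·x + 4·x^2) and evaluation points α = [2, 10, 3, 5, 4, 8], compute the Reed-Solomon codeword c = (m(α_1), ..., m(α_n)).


c = [10, 0, 0, 4, 9, 4]

Message polynomial: m(x) = 10 + 3·x + 4·x^2 (mod 11).
For each evaluation point α_i, compute m(α_i) mod 11:
  α_1 = 2: Horner steps 4 → 0 → 10, so m(2) = 10.
  α_2 = 10: Horner steps 4 → 10 → 0, so m(10) = 0.
  α_3 = 3: Horner steps 4 → 4 → 0, so m(3) = 0.
  α_4 = 5: Horner steps 4 → 1 → 4, so m(5) = 4.
  α_5 = 4: Horner steps 4 → 8 → 9, so m(4) = 9.
  α_6 = 8: Horner steps 4 → 2 → 4, so m(8) = 4.
Codeword c = [10, 0, 0, 4, 9, 4] ∈ F_11^6.


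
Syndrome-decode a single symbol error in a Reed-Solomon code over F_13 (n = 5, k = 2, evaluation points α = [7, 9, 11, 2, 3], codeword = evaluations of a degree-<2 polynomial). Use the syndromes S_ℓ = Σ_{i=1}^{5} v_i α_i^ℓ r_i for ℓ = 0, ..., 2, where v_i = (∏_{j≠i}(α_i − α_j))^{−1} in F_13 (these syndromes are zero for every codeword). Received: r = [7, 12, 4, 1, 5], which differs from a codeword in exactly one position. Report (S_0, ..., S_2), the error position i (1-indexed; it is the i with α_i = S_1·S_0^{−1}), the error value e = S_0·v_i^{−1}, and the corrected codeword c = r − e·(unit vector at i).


S = (7, 8, 11), error at position 5, error magnitude e = 8, c = [7, 12, 4, 1, 10].

Step 1: column multipliers v_i = (∏_{j≠i}(α_i − α_j))^{−1} mod 13.
  i = 1 (α = 7): (7−9)(7−11)(7−2)(7−3) = (−2)·(−4)·5·4 = 160 ≡ 4, so v_1 = 4^{−1} = 10 (mod 13).
  i = 2 (α = 9): (9−7)(9−11)(9−2)(9−3) = 2·(−2)·7·6 = −168 ≡ 1, so v_2 = 1^{−1} = 1 (mod 13).
  i = 3 (α = 11): (11−7)(11−9)(11−2)(11−3) = 4·2·9·8 = 576 ≡ 4, so v_3 = 4^{−1} = 10 (mod 13).
  i = 4 (α = 2): (2−7)(2−9)(2−11)(2−3) = (−5)·(−7)·(−9)·(−1) = 315 ≡ 3, so v_4 = 3^{−1} = 9 (mod 13).
  i = 5 (α = 3): (3−7)(3−9)(3−11)(3−2) = (−4)·(−6)·(−8)·1 = −192 ≡ 3, so v_5 = 3^{−1} = 9 (mod 13).
  v = [10, 1, 10, 9, 9].
Step 2: syndromes of r = [7, 12, 4, 1, 5] (all sums mod 13).
  S_0 = Σ v_i r_i = 10·7 + 1·12 + 10·4 + 9·1 + 9·5 = 176 ≡ 7.
  S_1 = Σ v_i α_i r_i = 10·7·7 + 1·9·12 + 10·11·4 + 9·2·1 + 9·3·5 = 1191 ≡ 8.
  α_i^2 mod 13 = [10, 3, 4, 4, 9].
  S_2 = Σ v_i α_i^2 r_i = 10·10·7 + 1·3·12 + 10·4·4 + 9·4·1 + 9·9·5 = 1337 ≡ 11.
  S = (7, 8, 11) ≠ 0, so r is not a codeword (an error is present).
Step 3: locate the error. For a single error e at position i, S_ℓ = v_i·e·α_i^ℓ, so α_err = S_1/S_0.
  S_0^{−1} = 7^{−1} = 2 (mod 13), so α_err = 8·2 = 16 ≡ 3 = α_5. Error position i = 5.
  Consistency check: S_2/S_1 = 11·5 = 55 ≡ 3 = α_err ✓ (single-error assumption holds).
Step 4: error magnitude e = S_0/v_5 = S_0·∏_{j≠5}(α_5 − α_j) = 7·3 = 21 ≡ 8 (mod 13).
Step 5: correct position 5: c_5 = r_5 − e = 5 − 8 ≡ 10 (mod 13). Hence c = [7, 12, 4, 1, 10].
  Check: interpolating c through the α_i gives m(x) = 9 + 9·x (degree < 2) with m(α_i) = c_i for every i, so c is indeed a codeword.


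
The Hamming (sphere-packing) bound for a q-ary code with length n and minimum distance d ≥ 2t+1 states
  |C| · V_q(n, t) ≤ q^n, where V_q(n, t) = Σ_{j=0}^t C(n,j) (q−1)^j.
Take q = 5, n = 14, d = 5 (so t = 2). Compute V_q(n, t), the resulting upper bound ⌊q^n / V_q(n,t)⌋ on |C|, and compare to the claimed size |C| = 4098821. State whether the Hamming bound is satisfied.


V_q(n, t) = 1513, q^n = 6103515625, Hamming bound = 4034048, |C| = 4098821 > bound (violated).

Step 1: Compute V_q(n, t) = Σ_{j=0}^2 C(n, j) (q−1)^j.
  j = 0: C(14,0)·(4)^0 = 1·1 = 1.
  j = 1: C(14,1)·(4)^1 = 14·4 = 56.
  j = 2: C(14,2)·(4)^2 = 91·16 = 1456.
  V_q(n, t) = 1 + 56 + 1456 = 1513.
Step 2: q^n = 5^14 = 6103515625.
Step 3: Hamming bound ⌊q^n / V_q(n,t)⌋ = ⌊6103515625/1513⌋ = 4034048.
Step 4: Compare |C| = 4098821 to 4034048: violated.
The claimed |C| lies above the Hamming bound, so no 5-ary code of length 14 with d ≥ 5 can have 4098821 codewords.


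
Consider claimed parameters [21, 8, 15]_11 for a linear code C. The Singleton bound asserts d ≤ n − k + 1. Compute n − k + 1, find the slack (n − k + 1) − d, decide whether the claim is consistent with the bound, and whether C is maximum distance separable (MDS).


Singleton RHS = n − k + 1 = 14, slack = -1, bound violated (no such code; not MDS).

Singleton bound: d ≤ n − k + 1.
Here n = 21, k = 8, so n − k + 1 = 14.
Given d = 15, check d ≤ 14: NO.
Slack = (n − k + 1) − d = -1.
The slack is negative: d = 15 exceeds n − k + 1 = 14 by 1, so the Singleton bound is violated and no linear [21, 8, 15]_11 code can exist. In particular it is not MDS (MDS requires d = n − k + 1 exactly).
Description: the claimed parameters are [21, 8, 15]_11; such a code would be impossible (violates the Singleton bound).


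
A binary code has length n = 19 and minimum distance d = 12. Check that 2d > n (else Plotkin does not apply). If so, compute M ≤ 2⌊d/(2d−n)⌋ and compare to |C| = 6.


Plotkin bound M ≤ 4; given |C| = 6 > bound (violated).

Check applicability: 2d = 24, n = 19.
2d − n = 5 > 0, so Plotkin applies.
Compute d/(2d−n) = 12/5 ≈ 2.4000.
⌊d/(2d−n)⌋ = 2.
Plotkin bound: M ≤ 2·2 = 4.
Given |C| = 6, check: VIOLATED.
This |C| is above the Plotkin bound, so no binary code with n = 19, d = 12 and 6 codewords exists.


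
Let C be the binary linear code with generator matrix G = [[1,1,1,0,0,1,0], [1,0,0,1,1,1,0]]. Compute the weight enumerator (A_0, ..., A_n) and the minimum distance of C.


Weight distribution: A_0 = 1, A_4 = 3. Minimum distance d = 4.

Enumerate all 2^2 = 4 messages m ∈ F_2^2.
For each, compute codeword c = mG in F_2^7, then tally its weight.
  m = 00 → c = 0000000, weight = 0.
  m = 10 → c = 1110010, weight = 4.
  m = 01 → c = 1001110, weight = 4.
  m = 11 → c = 0111100, weight = 4.
Tally weights:
  weight 0: 1 codewords.
  weight 4: 3 codewords.
Minimum distance d = smallest w > 0 with A_w > 0 = 4.
Sanity: Σ A_w = 4 = 2^2 = 4 ✓.


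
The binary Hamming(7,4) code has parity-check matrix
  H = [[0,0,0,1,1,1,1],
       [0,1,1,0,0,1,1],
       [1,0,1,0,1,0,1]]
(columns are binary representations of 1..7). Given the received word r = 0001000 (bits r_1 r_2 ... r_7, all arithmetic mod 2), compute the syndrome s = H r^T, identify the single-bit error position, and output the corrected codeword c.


s = (1, 0, 0)^T, error position = 4, corrected codeword c = 0000000

Compute s = H r^T mod 2 one row at a time:
  s_1 = 1 + 0 + 0 + 0 = 1 ≡ 1 (mod 2).
  s_2 = 0 + 0 + 0 + 0 = 0 ≡ 0 (mod 2).
  s_3 = 0 + 0 + 0 + 0 = 0 ≡ 0 (mod 2).
s = (1, 0, 0)^T — this equals column 4 of H (binary 100), so error is at position 4.
Correct: flip bit 4 of r = 0001000 to get c = 0000000.


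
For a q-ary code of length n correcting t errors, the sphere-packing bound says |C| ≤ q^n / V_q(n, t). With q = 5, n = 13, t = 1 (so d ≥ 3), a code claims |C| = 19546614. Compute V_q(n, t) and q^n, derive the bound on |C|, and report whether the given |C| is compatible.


V_q(n, t) = 53, q^n = 1220703125, Hamming bound = 23032134, |C| = 19546614 ≤ bound (satisfied).

Step 1: Compute V_q(n, t) = Σ_{j=0}^1 C(n, j) (q−1)^j.
  j = 0: C(13,0)·(4)^0 = 1·1 = 1.
  j = 1: C(13,1)·(4)^1 = 13·4 = 52.
  V_q(n, t) = 1 + 52 = 53.
Step 2: q^n = 5^13 = 1220703125.
Step 3: Hamming bound ⌊q^n / V_q(n,t)⌋ = ⌊1220703125/53⌋ = 23032134.
Step 4: Compare |C| = 19546614 to 23032134: satisfied.
The claimed |C| lies below the Hamming bound.
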